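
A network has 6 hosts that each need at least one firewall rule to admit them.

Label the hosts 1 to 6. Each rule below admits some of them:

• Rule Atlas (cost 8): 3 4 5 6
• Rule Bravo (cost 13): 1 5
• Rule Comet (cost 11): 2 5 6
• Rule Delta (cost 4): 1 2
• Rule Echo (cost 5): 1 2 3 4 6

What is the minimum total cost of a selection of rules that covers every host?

Atlas, Delta together cover every host (Atlas ∪ Delta = {1, 2, 3, 4, 5, 6}); total cost 8 + 4 = 12.
The greedy pick Echo, Atlas costs 13; no covering selection beats 12.

12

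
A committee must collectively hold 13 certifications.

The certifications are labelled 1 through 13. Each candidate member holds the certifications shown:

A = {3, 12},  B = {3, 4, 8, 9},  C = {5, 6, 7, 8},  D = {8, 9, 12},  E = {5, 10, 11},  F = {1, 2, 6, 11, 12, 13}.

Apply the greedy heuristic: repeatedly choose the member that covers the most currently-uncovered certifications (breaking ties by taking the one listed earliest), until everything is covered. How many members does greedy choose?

4

Greedy: pick F (covers 6 new) → pick B (covers 4 new) → pick C (covers 2 new) → pick E (covers 1 new). Total picks: 4.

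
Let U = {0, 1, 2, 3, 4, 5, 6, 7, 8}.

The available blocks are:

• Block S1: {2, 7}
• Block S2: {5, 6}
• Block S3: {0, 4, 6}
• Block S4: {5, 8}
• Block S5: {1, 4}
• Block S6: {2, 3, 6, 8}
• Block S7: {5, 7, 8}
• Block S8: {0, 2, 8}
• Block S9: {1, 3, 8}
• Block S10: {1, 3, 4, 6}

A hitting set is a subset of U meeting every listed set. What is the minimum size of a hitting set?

The 4 points {2, 4, 6, 8} hit every block.
No choice of 3 points meets every block, so 4 is the minimum.

4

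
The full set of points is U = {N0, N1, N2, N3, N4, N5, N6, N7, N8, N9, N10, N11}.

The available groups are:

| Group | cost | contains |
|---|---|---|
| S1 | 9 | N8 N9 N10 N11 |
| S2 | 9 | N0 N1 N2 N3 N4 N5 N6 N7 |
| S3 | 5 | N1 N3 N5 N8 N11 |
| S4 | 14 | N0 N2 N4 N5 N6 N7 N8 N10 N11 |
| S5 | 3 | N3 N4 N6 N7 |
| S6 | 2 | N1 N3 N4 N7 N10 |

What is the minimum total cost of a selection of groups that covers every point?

S1, S2 together cover every point (S1 ∪ S2 = {N0, N1, N2, N3, N4, N5, N6, N7, N8, N9, N10, N11}); total cost 9 + 9 = 18.
The greedy pick S6, S3, S2, S1 costs 25; no covering selection beats 18.

18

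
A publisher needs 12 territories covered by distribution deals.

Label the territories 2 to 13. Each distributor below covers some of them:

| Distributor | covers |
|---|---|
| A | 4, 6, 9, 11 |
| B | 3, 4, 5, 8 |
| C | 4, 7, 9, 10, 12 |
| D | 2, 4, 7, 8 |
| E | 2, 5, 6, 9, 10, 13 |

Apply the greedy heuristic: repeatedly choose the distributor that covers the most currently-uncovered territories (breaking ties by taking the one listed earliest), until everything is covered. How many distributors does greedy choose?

4

Greedy: pick E (covers 6 new) → pick B (covers 3 new) → pick C (covers 2 new) → pick A (covers 1 new). Total picks: 4.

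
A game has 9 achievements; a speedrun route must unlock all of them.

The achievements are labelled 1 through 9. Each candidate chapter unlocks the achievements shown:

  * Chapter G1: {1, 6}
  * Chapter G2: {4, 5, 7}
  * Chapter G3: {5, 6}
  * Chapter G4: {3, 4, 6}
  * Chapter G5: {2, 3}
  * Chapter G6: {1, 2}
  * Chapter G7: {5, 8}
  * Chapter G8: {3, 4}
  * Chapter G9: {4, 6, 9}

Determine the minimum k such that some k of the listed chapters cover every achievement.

Take {G2, G6, G7, G8, G9}. Their union is {1, 2, 3, 4, 5, 6, 7, 8, 9}, which is all 9 achievements.
No 4 of the 9 chapters cover everything (all 126 combinations miss at least one achievement), so 5 is optimal.

5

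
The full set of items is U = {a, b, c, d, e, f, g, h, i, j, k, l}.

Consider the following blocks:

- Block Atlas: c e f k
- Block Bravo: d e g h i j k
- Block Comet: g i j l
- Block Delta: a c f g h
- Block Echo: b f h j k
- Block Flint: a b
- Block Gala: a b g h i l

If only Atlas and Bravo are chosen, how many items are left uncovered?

Union of Atlas, Bravo = {c, d, e, f, g, h, i, j, k}.
Not covered: a, b, l — 3 items.

3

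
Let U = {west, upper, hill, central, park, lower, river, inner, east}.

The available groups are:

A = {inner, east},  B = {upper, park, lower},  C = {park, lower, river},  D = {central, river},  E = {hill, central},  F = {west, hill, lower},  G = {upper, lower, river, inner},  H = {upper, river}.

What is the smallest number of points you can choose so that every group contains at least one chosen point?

Take T = {hill, lower, river, east}. Each listed group contains at least one of these, so T is a hitting set of size 4.
No choice of 3 points meets every group, so 4 is the minimum.

4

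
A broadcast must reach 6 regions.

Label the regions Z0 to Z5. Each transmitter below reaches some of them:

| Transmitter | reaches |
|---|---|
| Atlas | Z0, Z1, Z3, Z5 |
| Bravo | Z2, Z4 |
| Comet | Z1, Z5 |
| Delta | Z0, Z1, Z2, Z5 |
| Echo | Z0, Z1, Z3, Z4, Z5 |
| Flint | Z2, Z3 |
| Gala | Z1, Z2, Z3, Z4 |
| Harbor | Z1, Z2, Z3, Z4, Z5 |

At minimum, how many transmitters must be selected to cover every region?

2

Delta and Echo together: Delta ∪ Echo = {Z0, Z1, Z2, Z3, Z4, Z5} — every region is covered.
No single transmitter has all 6 regions (the largest, Echo, has 5), so 2 is optimal.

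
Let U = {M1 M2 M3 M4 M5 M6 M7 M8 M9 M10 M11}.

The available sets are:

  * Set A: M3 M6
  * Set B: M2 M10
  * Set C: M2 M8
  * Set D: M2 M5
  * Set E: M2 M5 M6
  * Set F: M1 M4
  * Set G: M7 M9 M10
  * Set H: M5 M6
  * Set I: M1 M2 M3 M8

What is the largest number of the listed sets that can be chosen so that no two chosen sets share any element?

A, C, F, G are pairwise disjoint (A={M3,M6}; C={M2,M8}; F={M1,M4}; G={M7,M9,M10}).
Every remaining set overlaps one of these, and no 5 of the listed sets are pairwise disjoint, so 4 is the maximum.

4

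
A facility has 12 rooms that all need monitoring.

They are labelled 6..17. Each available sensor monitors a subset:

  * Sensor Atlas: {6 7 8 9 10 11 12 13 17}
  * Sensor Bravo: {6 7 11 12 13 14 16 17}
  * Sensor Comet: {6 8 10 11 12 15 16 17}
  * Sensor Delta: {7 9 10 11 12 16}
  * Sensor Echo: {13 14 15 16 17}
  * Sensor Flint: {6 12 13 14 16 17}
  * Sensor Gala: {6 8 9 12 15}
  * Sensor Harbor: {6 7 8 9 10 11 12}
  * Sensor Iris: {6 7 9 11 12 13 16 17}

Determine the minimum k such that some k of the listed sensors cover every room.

Take {Atlas, Echo}. Their union is {6, 7, 8, 9, 10, 11, 12, 13, 14, 15, 16, 17}, which is all 12 rooms.
No single sensor has all 12 rooms (the largest, Atlas, has 9), so 2 is optimal.

2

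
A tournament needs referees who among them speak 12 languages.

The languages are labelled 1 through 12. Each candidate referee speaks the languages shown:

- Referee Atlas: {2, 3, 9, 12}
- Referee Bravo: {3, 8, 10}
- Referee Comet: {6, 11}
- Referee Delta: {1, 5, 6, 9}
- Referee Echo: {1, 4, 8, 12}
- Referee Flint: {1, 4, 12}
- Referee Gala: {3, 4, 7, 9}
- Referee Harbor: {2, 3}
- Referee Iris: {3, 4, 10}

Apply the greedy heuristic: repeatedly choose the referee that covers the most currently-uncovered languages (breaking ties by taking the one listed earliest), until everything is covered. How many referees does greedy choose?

5

Greedy: pick Atlas (covers 4 new) → pick Delta (covers 3 new) → pick Bravo (covers 2 new) → pick Gala (covers 2 new) → pick Comet (covers 1 new). Total picks: 5.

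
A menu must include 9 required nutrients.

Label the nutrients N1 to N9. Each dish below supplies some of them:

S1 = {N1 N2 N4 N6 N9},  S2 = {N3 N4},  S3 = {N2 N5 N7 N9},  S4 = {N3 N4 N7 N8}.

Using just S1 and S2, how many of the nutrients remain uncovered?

Union of S1, S2 = {N1, N2, N3, N4, N6, N9}.
Not covered: N5, N7, N8 — 3 nutrients.

3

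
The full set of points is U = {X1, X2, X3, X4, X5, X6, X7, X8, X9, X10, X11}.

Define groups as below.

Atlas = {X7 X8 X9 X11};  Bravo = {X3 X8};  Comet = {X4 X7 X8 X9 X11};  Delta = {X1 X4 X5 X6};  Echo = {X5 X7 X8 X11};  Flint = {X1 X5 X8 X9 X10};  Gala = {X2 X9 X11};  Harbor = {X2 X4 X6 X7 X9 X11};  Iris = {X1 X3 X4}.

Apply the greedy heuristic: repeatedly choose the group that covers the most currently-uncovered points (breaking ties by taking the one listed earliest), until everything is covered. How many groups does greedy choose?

Greedy: pick Harbor (covers 6 new) → pick Flint (covers 4 new) → pick Bravo (covers 1 new). Total picks: 3.

3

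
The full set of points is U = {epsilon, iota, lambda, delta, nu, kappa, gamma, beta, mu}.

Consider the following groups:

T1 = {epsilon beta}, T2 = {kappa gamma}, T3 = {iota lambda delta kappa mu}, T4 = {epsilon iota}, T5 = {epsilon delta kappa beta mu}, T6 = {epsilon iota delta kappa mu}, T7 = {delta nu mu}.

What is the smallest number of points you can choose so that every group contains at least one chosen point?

3

Take H = {epsilon, nu, kappa}. Each listed group contains at least one of these, so H is a hitting set of size 3.
The groups T2, T4, T7 are pairwise disjoint, so any hitting set needs a separate point for each — at least 3. Hence 3 is optimal.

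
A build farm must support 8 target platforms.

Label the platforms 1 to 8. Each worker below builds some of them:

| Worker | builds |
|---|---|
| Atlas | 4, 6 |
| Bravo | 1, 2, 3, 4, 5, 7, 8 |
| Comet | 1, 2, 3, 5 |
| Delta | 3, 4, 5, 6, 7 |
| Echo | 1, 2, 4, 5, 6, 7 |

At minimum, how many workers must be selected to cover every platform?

2

Take {Bravo, Echo}. Their union is {1, 2, 3, 4, 5, 6, 7, 8}, which is all 8 platforms.
No single worker has all 8 platforms (the largest, Bravo, has 7), so 2 is optimal.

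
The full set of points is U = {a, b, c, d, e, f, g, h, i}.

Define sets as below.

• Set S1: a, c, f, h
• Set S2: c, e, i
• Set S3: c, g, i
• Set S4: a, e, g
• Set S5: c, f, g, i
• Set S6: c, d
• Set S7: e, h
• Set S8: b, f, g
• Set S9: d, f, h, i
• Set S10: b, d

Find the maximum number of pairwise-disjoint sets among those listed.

3

S6, S7, S8 are pairwise disjoint (S6={c,d}; S7={e,h}; S8={b,f,g}).
Every remaining set overlaps one of these, and no 4 of the listed sets are pairwise disjoint, so 3 is the maximum.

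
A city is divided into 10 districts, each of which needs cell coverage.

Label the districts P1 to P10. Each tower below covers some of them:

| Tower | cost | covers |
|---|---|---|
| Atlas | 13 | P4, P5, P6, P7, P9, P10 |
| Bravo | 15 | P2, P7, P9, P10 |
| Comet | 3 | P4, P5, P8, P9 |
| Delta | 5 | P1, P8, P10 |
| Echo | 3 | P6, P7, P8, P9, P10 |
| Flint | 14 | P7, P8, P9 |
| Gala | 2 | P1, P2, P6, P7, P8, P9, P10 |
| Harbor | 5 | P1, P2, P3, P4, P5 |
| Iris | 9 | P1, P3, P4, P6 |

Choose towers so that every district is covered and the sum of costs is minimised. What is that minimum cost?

7

Gala, Harbor together cover every district (Gala ∪ Harbor = {P1, P2, P3, P4, P5, P6, P7, P8, P9, P10}); total cost 2 + 5 = 7.
The greedy pick Gala, Comet, Harbor costs 10; no covering selection beats 7.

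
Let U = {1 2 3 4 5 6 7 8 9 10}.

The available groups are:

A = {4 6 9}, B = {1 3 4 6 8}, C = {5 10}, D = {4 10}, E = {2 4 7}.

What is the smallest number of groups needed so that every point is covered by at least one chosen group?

A and B and C and E together: A ∪ B ∪ C ∪ E = {1, 2, 3, 4, 5, 6, 7, 8, 9, 10} — every point is covered.
Only B contains 1, so B is forced; the remaining 5 points need at least 3 more groups (each remaining group adds at most 2) — so at least 4 groups are needed, and 4 is optimal.

4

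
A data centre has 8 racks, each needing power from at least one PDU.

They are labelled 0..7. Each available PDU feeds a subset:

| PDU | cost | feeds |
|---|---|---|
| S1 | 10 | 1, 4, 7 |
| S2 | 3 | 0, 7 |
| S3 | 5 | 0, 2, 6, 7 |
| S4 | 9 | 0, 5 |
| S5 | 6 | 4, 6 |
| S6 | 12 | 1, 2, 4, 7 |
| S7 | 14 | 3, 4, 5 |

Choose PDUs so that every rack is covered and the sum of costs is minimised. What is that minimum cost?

29

S1, S3, S7 together cover every rack (S1 ∪ S3 ∪ S7 = {0, 1, 2, 3, 4, 5, 6, 7}); total cost 10 + 5 + 14 = 29.
No covering selection has total cost below 29.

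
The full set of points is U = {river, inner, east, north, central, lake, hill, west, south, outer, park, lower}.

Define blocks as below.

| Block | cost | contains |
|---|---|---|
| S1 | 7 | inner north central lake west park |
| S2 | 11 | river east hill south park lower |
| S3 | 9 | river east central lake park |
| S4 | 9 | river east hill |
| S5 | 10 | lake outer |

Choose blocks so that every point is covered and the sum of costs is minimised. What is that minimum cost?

S1, S2, S5 together cover every point (S1 ∪ S2 ∪ S5 = {river, inner, east, north, central, lake, hill, west, south, outer, park, lower}); total cost 7 + 11 + 10 = 28.
No covering selection has total cost below 28.

28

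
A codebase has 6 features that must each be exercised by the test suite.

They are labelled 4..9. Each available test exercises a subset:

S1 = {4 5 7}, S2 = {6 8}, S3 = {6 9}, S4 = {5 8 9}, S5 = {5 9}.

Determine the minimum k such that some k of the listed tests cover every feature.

S1 and S3 and S4 together: S1 ∪ S3 ∪ S4 = {4, 5, 6, 7, 8, 9} — every feature is covered.
Only S1 contains 4, so S1 is forced; the remaining 3 features need at least 2 more tests (each remaining test adds at most 2) — so at least 3 tests are needed, and 3 is optimal.

3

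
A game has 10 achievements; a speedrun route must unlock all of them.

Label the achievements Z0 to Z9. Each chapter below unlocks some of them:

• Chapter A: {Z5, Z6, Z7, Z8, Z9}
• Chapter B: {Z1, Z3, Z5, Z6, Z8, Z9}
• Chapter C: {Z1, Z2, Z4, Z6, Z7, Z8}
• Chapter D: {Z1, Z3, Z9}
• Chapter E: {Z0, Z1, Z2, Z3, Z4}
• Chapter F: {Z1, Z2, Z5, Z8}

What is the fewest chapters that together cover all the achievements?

2

A and E together: A ∪ E = {Z0, Z1, Z2, Z3, Z4, Z5, Z6, Z7, Z8, Z9} — every achievement is covered.
No single chapter has all 10 achievements (the largest, B, has 6), so 2 is optimal.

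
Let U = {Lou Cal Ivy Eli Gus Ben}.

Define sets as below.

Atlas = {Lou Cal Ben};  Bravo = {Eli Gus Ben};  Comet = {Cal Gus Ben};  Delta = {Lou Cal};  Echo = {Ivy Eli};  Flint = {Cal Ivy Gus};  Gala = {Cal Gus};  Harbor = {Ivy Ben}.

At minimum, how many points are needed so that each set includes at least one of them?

3

The 3 points {Lou, Ivy, Gus} hit every set.
No choice of 2 points meets every set, so 3 is the minimum.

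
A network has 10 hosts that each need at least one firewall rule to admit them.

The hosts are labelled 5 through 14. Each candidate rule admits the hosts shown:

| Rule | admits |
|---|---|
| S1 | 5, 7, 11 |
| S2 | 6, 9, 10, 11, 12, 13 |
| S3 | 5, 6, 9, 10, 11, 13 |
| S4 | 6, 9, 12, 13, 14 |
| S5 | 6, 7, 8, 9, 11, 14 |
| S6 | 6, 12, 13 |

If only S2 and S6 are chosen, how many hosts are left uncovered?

Union of S2, S6 = {6, 9, 10, 11, 12, 13}.
Not covered: 5, 7, 8, 14 — 4 hosts.

4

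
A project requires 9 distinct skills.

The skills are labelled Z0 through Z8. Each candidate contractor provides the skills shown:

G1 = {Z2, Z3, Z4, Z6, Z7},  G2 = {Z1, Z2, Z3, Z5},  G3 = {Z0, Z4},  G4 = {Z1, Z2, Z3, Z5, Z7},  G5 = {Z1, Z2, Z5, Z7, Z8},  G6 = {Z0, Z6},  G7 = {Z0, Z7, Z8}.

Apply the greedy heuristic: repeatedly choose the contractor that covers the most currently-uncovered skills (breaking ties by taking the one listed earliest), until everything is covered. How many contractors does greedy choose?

3

Greedy: pick G1 (covers 5 new) → pick G5 (covers 3 new) → pick G3 (covers 1 new). Total picks: 3.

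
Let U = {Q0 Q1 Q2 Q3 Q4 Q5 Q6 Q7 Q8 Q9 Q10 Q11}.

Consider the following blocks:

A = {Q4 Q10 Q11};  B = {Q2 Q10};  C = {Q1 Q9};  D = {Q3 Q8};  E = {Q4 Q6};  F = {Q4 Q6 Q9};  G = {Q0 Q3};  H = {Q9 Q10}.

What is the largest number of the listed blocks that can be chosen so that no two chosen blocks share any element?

4

B, C, E, G are pairwise disjoint (B={Q2,Q10}; C={Q1,Q9}; E={Q4,Q6}; G={Q0,Q3}).
Every remaining block overlaps one of these, and no 5 of the listed blocks are pairwise disjoint, so 4 is the maximum.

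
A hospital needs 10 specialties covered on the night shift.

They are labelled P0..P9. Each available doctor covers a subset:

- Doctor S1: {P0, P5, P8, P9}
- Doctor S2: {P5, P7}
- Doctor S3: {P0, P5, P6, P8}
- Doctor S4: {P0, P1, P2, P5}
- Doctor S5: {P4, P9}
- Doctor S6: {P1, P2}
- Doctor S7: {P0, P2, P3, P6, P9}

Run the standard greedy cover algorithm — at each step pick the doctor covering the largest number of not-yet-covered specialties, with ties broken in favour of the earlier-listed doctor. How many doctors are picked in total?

Greedy: pick S7 (covers 5 new) → pick S1 (covers 2 new) → pick S2 (covers 1 new) → pick S4 (covers 1 new) → pick S5 (covers 1 new). Total picks: 5.

5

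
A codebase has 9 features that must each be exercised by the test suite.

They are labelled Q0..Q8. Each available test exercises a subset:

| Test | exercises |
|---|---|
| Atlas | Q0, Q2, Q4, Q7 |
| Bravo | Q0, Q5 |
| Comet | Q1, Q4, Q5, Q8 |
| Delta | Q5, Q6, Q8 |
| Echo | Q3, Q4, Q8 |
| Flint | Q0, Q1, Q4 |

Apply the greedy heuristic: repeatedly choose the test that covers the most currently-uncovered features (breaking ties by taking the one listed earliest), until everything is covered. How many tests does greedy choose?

4

Greedy: pick Atlas (covers 4 new) → pick Comet (covers 3 new) → pick Delta (covers 1 new) → pick Echo (covers 1 new). Total picks: 4.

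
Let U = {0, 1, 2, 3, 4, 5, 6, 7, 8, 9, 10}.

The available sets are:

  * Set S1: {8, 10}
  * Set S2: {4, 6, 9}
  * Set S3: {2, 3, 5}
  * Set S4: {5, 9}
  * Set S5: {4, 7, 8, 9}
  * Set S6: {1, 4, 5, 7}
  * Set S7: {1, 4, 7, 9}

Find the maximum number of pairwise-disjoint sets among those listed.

3

S1, S2, S3 are pairwise disjoint (S1={8,10}; S2={4,6,9}; S3={2,3,5}).
Every remaining set overlaps one of these, and no 4 of the listed sets are pairwise disjoint, so 3 is the maximum.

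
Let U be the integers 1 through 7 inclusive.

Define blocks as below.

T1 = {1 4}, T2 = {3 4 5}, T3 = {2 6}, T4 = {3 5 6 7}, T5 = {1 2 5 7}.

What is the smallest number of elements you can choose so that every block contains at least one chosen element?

Take H = {4, 5, 6}. Each listed block contains at least one of these, so H is a hitting set of size 3.
No choice of 2 elements meets every block, so 3 is the minimum.

3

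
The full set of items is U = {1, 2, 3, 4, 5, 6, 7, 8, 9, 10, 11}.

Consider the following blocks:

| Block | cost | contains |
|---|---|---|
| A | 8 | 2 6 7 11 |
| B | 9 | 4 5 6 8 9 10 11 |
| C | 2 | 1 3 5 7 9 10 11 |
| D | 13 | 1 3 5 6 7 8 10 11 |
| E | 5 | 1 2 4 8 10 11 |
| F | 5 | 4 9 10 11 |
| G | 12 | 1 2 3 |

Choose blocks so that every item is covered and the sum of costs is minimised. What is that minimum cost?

A, C, E together cover every item (A ∪ C ∪ E = {1, 2, 3, 4, 5, 6, 7, 8, 9, 10, 11}); total cost 8 + 2 + 5 = 15.
No covering selection has total cost below 15.

15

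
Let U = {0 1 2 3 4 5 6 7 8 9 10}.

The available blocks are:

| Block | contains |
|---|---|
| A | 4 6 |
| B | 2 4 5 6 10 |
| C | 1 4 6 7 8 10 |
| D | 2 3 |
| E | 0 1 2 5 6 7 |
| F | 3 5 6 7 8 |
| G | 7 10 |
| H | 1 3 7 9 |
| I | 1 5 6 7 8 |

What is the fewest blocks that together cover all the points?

C, E, and H cover everything between them: the union {0, 1, 2, 3, 4, 5, 6, 7, 8, 9, 10} is all of U.
Only E contains 0, so E is forced; the remaining 5 points need at least 2 more blocks (each remaining block adds at most 3) — so at least 3 blocks are needed, and 3 is optimal.

3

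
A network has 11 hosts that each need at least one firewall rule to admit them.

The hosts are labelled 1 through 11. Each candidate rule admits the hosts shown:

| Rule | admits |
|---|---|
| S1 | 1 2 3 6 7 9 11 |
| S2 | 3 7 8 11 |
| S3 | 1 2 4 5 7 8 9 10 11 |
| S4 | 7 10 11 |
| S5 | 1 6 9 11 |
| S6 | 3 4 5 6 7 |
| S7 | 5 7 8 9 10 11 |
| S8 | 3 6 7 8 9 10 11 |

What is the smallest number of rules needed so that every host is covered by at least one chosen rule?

2

S3 and S8 together: S3 ∪ S8 = {1, 2, 3, 4, 5, 6, 7, 8, 9, 10, 11} — every host is covered.
No single rule has all 11 hosts (the largest, S3, has 9), so 2 is optimal.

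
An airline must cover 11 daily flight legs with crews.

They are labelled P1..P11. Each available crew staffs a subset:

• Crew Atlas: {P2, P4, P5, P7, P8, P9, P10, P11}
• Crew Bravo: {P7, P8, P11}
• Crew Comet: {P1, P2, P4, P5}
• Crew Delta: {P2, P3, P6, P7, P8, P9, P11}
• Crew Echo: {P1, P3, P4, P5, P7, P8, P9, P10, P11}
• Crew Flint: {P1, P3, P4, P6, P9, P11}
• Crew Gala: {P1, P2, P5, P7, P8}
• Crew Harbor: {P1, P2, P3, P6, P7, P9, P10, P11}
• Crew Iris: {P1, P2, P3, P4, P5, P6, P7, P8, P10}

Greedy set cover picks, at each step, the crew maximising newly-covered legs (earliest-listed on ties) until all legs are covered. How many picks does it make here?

2

Greedy: pick Echo (covers 9 new) → pick Delta (covers 2 new). Total picks: 2.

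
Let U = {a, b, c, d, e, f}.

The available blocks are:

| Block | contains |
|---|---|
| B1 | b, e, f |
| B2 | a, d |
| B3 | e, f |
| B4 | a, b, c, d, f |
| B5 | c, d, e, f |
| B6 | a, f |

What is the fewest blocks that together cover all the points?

2

B4 and B5 cover everything between them: the union {a, b, c, d, e, f} is all of U.
No single block has all 6 points (the largest, B4, has 5), so 2 is optimal.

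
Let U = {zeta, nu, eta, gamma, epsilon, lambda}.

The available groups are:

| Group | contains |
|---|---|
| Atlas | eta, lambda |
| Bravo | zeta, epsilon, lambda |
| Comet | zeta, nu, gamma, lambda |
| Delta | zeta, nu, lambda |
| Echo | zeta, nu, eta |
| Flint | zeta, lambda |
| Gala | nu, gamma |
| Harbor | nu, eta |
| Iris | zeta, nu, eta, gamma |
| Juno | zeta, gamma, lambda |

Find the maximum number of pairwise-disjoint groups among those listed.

Bravo, Gala are pairwise disjoint (Bravo={zeta,epsilon,lambda}; Gala={nu,gamma}).
Every remaining group overlaps one of these, and no 3 of the listed groups are pairwise disjoint, so 2 is the maximum.

2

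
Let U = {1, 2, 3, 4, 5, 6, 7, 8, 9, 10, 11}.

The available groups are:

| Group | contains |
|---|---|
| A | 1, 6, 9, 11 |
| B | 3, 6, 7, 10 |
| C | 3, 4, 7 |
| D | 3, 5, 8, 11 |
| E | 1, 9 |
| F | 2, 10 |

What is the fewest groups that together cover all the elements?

4

Take {A, C, D, F}. Their union is {1, 2, 3, 4, 5, 6, 7, 8, 9, 10, 11}, which is all 11 elements.
Only F contains 2, so F is forced; the remaining 9 elements need at least 3 more groups (each remaining group adds at most 4) — so at least 4 groups are needed, and 4 is optimal.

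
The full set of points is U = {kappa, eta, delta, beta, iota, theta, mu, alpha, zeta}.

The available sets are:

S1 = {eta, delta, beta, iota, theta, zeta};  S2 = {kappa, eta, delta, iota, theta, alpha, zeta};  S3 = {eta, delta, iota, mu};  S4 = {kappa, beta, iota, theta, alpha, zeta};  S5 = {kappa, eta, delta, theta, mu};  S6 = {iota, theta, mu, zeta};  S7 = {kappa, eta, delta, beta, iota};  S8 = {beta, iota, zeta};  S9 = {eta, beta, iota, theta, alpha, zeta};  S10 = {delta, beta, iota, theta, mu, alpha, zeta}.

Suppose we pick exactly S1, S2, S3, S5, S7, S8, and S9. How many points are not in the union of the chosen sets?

Union of S1, S2, S3, S5, S7, S8, S9 = {kappa, eta, delta, beta, iota, theta, mu, alpha, zeta} — that's every point, so 0 are uncovered.

0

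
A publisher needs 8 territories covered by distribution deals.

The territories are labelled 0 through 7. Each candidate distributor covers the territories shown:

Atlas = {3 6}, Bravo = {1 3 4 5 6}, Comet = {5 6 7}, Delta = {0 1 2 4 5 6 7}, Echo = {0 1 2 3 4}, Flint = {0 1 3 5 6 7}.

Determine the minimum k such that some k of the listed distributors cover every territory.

Echo and Flint together: Echo ∪ Flint = {0, 1, 2, 3, 4, 5, 6, 7} — every territory is covered.
No single distributor has all 8 territories (the largest, Delta, has 7), so 2 is optimal.

2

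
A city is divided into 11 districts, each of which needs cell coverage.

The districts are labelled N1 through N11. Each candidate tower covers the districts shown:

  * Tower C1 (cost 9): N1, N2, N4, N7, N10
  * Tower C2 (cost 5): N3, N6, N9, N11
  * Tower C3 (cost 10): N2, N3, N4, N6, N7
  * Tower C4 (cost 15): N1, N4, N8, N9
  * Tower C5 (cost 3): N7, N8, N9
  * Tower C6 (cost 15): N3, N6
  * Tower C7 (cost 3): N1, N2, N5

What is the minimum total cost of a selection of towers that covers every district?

20

C1, C2, C5, C7 together cover every district (C1 ∪ C2 ∪ C5 ∪ C7 = {N1, N2, N3, N4, N5, N6, N7, N8, N9, N10, N11}); total cost 9 + 5 + 3 + 3 = 20.
No covering selection has total cost below 20.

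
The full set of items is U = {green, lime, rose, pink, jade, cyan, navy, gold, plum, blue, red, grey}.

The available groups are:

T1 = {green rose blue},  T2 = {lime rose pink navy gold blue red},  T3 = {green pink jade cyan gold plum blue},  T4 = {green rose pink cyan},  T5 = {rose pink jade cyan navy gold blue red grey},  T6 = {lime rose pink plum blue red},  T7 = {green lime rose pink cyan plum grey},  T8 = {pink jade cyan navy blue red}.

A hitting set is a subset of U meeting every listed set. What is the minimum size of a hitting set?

2

Take H = {cyan, blue}. Each listed group contains at least one of these, so H is a hitting set of size 2.
No single item lies in every group, so at least 2 are needed and 2 is optimal.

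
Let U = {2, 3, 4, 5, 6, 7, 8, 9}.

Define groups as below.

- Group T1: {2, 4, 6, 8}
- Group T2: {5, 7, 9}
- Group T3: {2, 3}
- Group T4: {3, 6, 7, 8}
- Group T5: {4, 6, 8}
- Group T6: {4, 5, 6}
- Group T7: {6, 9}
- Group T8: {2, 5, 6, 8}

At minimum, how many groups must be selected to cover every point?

Take {T2, T3, T5}. Their union is {2, 3, 4, 5, 6, 7, 8, 9}, which is all 8 points.
No 2 of the 8 groups cover everything (all 28 combinations miss at least one point), so 3 is optimal.

3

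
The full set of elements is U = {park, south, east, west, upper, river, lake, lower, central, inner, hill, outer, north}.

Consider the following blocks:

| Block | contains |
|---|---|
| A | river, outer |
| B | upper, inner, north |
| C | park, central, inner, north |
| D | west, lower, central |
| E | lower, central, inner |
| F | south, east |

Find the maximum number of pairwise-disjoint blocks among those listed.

4

A, B, D, F are pairwise disjoint (A={river,outer}; B={upper,inner,north}; D={west,lower,central}; F={south,east}).
Every remaining block overlaps one of these, and no 5 of the listed blocks are pairwise disjoint, so 4 is the maximum.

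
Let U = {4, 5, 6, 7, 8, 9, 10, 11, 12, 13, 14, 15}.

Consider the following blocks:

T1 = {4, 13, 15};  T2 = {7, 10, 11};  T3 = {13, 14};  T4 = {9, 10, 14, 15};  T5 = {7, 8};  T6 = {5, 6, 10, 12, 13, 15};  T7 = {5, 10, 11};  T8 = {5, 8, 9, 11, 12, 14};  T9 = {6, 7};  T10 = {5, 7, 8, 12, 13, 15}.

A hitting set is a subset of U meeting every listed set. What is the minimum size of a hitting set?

4

Take H = {7, 11, 13, 14}. Each listed block contains at least one of these, so H is a hitting set of size 4.
No choice of 3 points meets every block, so 4 is the minimum.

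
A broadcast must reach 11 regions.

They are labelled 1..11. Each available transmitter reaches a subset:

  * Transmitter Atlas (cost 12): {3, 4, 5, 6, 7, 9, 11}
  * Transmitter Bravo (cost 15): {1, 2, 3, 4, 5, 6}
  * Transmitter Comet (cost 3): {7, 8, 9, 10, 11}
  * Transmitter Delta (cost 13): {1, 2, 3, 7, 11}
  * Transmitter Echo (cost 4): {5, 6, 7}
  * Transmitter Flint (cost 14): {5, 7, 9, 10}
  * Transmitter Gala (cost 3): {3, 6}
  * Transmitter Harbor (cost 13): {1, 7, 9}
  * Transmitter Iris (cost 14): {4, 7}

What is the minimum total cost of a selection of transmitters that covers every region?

18

Bravo, Comet together cover every region (Bravo ∪ Comet = {1, 2, 3, 4, 5, 6, 7, 8, 9, 10, 11}); total cost 15 + 3 = 18.
The greedy pick Comet, Gala, Bravo costs 21; no covering selection beats 18.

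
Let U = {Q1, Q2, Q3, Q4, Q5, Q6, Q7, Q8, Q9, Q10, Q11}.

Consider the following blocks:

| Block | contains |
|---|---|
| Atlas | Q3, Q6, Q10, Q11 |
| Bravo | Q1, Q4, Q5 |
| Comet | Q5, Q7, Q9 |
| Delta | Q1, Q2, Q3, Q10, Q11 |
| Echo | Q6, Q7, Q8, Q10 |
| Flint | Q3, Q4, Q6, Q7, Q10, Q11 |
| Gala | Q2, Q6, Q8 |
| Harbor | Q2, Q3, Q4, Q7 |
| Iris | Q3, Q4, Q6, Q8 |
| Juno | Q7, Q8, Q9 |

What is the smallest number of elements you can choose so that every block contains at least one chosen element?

3

H = {Q3, Q5, Q8} meets every block (each contains at least one member of H), and |H| = 3.
The blocks Atlas, Bravo, Juno are pairwise disjoint, so any hitting set needs a separate element for each — at least 3. Hence 3 is optimal.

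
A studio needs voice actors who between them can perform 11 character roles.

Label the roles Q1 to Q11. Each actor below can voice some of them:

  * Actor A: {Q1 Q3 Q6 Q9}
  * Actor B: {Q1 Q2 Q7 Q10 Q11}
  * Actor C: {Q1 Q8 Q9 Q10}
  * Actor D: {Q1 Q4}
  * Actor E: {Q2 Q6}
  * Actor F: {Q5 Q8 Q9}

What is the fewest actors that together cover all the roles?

4

Take {A, B, D, F}. Their union is {Q1, Q2, Q3, Q4, Q5, Q6, Q7, Q8, Q9, Q10, Q11}, which is all 11 roles.
Only D contains Q4, so D is forced; the remaining 9 roles need at least 3 more actors (each remaining actor adds at most 4) — so at least 4 actors are needed, and 4 is optimal.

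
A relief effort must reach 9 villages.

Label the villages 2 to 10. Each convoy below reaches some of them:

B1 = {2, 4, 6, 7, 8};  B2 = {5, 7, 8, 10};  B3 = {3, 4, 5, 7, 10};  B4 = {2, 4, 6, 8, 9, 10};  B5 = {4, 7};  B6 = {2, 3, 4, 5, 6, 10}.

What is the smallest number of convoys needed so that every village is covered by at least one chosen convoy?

2

B3 and B4 together: B3 ∪ B4 = {2, 3, 4, 5, 6, 7, 8, 9, 10} — every village is covered.
No single convoy has all 9 villages (the largest, B4, has 6), so 2 is optimal.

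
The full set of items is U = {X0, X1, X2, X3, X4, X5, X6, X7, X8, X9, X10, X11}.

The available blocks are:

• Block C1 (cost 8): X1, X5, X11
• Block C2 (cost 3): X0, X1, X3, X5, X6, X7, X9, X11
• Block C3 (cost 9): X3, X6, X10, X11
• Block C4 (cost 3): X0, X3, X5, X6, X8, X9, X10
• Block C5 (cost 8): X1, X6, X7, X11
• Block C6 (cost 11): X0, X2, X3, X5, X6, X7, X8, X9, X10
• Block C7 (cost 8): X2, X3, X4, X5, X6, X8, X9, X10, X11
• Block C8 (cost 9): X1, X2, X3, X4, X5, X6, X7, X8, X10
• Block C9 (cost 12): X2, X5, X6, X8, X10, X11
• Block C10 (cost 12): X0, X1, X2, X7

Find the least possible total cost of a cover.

11

C2, C7 together cover every item (C2 ∪ C7 = {X0, X1, X2, X3, X4, X5, X6, X7, X8, X9, X10, X11}); total cost 3 + 8 = 11.
The greedy pick C2, C4, C7 costs 14; no covering selection beats 11.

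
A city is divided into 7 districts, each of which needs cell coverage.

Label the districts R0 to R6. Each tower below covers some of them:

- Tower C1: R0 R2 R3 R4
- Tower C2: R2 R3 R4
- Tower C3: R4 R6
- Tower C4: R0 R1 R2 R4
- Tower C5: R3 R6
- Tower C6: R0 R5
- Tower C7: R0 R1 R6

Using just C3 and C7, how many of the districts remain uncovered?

Union of C3, C7 = {R0, R1, R4, R6}.
Not covered: R2, R3, R5 — 3 districts.

3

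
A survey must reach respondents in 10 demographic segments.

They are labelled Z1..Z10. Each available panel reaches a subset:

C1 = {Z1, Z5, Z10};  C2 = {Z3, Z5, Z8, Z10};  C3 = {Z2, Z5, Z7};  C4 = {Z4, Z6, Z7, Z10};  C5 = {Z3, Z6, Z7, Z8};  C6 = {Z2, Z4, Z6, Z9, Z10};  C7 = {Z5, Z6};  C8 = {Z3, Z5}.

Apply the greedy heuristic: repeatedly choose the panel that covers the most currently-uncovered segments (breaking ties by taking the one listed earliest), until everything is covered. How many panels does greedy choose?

Greedy: pick C6 (covers 5 new) → pick C2 (covers 3 new) → pick C1 (covers 1 new) → pick C3 (covers 1 new). Total picks: 4.
(The true minimum cover uses only 3 panels, so greedy is not optimal here.)

4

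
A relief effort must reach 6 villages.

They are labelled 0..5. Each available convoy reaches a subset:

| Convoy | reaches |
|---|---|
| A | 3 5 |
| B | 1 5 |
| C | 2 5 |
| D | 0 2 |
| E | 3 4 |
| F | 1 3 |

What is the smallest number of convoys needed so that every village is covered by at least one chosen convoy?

3

B and D and E together: B ∪ D ∪ E = {0, 1, 2, 3, 4, 5} — every village is covered.
Each convoy has at most 2 villages, and 2·2 = 4 < 6 — so at least 3 convoys are needed, and 3 is optimal.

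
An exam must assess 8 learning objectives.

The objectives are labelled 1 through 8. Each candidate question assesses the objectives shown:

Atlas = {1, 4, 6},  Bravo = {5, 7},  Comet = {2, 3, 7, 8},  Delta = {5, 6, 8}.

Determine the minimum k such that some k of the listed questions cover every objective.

Atlas and Comet and Delta together: Atlas ∪ Comet ∪ Delta = {1, 2, 3, 4, 5, 6, 7, 8} — every objective is covered.
Only Atlas contains 1, so Atlas is forced; the remaining 5 objectives need at least 2 more questions (each remaining question adds at most 4) — so at least 3 questions are needed, and 3 is optimal.

3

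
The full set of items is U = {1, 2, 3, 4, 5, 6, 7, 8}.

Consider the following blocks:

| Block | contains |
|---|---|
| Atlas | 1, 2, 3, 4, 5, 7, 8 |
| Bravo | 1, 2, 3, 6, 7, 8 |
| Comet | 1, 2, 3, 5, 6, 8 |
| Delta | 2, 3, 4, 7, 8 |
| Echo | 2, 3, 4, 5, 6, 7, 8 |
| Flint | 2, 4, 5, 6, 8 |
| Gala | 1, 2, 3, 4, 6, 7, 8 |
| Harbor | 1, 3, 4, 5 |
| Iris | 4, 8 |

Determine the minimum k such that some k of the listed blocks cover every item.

Take {Atlas, Gala}. Their union is {1, 2, 3, 4, 5, 6, 7, 8}, which is all 8 items.
No single block has all 8 items (the largest, Atlas, has 7), so 2 is optimal.

2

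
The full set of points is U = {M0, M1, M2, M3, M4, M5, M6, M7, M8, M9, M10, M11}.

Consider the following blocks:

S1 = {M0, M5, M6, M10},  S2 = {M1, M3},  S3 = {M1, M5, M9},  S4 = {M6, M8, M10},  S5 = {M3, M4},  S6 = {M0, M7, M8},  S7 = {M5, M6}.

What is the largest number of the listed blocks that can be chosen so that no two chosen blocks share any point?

3

S3, S5, S6 are pairwise disjoint (S3={M1,M5,M9}; S5={M3,M4}; S6={M0,M7,M8}).
Every remaining block overlaps one of these, and no 4 of the listed blocks are pairwise disjoint, so 3 is the maximum.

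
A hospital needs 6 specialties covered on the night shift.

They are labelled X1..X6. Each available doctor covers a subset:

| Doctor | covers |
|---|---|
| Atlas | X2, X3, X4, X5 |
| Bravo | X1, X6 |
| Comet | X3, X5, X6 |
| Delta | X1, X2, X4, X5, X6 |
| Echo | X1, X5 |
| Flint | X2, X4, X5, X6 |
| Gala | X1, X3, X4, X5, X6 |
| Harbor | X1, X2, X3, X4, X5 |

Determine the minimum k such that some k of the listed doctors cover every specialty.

2

Gala and Harbor together: Gala ∪ Harbor = {X1, X2, X3, X4, X5, X6} — every specialty is covered.
No single doctor has all 6 specialties (the largest, Delta, has 5), so 2 is optimal.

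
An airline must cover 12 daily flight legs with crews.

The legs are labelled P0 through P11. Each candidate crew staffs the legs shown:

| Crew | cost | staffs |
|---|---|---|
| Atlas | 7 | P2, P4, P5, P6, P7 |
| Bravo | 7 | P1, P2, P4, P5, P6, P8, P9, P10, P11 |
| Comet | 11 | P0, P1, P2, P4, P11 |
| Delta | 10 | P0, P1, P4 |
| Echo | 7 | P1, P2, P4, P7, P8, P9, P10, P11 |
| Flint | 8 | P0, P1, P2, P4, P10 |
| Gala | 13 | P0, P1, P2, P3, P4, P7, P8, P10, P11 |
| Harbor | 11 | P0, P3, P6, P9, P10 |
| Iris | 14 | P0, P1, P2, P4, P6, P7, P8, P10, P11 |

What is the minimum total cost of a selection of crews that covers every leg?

Bravo, Gala together cover every leg (Bravo ∪ Gala = {P0, P1, P2, P3, P4, P5, P6, P7, P8, P9, P10, P11}); total cost 7 + 13 = 20.
No covering selection has total cost below 20.

20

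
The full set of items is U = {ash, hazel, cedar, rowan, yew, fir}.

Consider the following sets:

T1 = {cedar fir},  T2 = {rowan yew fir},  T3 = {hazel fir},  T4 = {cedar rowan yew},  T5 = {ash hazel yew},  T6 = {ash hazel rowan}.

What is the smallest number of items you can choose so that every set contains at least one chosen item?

The 3 items {hazel, cedar, fir} hit every set.
No choice of 2 items meets every set, so 3 is the minimum.

3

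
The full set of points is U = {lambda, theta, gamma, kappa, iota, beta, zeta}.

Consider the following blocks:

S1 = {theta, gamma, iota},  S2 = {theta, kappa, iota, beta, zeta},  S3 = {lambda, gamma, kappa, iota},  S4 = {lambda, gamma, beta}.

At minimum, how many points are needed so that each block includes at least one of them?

2

H = {iota, beta} meets every block (each contains at least one member of H), and |H| = 2.
No single point lies in every block, so at least 2 are needed and 2 is optimal.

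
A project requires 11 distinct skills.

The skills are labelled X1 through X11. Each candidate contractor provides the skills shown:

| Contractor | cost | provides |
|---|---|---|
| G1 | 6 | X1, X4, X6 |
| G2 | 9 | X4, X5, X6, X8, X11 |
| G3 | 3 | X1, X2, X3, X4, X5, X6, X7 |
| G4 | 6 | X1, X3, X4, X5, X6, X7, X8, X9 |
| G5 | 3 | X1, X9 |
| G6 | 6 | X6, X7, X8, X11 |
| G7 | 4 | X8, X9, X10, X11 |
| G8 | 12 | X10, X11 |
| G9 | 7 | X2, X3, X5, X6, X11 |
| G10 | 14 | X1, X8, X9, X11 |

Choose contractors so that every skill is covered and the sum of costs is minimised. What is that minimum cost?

7

G3, G7 together cover every skill (G3 ∪ G7 = {X1, X2, X3, X4, X5, X6, X7, X8, X9, X10, X11}); total cost 3 + 4 = 7.
No covering selection has total cost below 7.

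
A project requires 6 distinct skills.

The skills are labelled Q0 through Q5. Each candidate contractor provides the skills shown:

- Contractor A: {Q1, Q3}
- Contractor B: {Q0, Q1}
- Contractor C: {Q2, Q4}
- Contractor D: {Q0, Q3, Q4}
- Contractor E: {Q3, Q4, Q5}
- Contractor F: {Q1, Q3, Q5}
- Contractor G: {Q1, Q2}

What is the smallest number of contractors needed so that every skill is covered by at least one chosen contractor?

3

C and D and F together: C ∪ D ∪ F = {Q0, Q1, Q2, Q3, Q4, Q5} — every skill is covered.
No 2 of the 7 contractors cover everything (all 21 combinations miss at least one skill), so 3 is optimal.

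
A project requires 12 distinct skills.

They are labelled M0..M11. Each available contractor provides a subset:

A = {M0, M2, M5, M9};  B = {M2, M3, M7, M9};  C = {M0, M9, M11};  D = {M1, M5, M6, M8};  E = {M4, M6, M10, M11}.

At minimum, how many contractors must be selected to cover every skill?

4

Take {A, B, D, E}. Their union is {M0, M1, M2, M3, M4, M5, M6, M7, M8, M9, M10, M11}, which is all 12 skills.
No 3 of the 5 contractors cover everything (all 10 combinations miss at least one skill), so 4 is optimal.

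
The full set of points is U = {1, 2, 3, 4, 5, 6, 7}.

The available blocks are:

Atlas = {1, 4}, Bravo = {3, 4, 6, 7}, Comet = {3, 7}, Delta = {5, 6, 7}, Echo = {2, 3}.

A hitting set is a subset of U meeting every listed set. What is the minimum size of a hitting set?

3

The 3 points {1, 3, 5} hit every block.
The blocks Atlas, Delta, Echo are pairwise disjoint, so any hitting set needs a separate point for each — at least 3. Hence 3 is optimal.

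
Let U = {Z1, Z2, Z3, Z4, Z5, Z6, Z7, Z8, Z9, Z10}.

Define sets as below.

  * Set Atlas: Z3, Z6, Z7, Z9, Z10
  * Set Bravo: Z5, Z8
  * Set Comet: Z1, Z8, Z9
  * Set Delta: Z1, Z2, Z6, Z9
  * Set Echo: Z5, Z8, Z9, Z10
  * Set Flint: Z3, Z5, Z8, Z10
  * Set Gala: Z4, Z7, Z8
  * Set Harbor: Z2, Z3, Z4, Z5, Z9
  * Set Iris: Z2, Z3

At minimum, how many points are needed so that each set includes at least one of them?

3

H = {Z2, Z3, Z8} meets every set (each contains at least one member of H), and |H| = 3.
No choice of 2 points meets every set, so 3 is the minimum.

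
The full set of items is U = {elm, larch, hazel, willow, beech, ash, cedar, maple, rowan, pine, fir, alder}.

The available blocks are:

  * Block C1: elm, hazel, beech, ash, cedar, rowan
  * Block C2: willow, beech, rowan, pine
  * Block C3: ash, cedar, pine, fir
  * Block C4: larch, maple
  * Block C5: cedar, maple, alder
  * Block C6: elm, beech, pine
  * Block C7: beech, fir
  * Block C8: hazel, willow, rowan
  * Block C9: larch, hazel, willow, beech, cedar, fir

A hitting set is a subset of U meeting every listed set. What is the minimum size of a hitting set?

Take H = {beech, cedar, maple, rowan}. Each listed block contains at least one of these, so H is a hitting set of size 4.
No choice of 3 items meets every block, so 4 is the minimum.

4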